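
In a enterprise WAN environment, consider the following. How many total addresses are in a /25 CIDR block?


Given: CIDR prefix /25
Host bits = 32 - 25 = 7
Total addresses = 2^7 = 128

128


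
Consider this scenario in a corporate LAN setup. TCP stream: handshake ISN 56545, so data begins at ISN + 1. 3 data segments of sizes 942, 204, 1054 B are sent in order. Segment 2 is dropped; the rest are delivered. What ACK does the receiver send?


SYN uses sequence number 56545; first data byte = ISN + 1 = 56546.
Segment 1: SEQ = 56546, len = 942 B, covers [56546, 57487]
Segment 2: SEQ = 57488, len = 204 B, covers [57488, 57691] [LOST]
Segment 3: SEQ = 57692, len = 1054 B, covers [57692, 58745]
In-order data received: bytes [56546, 57487] (segments 1..1).
Segment 2 missing -> gap begins at byte 57488; later segments buffered out of order.
Cumulative ACK = next expected in-order byte = 56546 + 942 = 57488

57488


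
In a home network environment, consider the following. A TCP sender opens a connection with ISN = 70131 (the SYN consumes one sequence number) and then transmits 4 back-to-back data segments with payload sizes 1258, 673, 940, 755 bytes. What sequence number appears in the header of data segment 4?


The SYN occupies sequence number ISN = 70131, so the first data byte is ISN + 1 = 70132.
SEQ of data segment i = (ISN + 1) + sum of payload sizes of segments 1..i-1.
Segment 1: SEQ = 70132, payload = 1258 bytes
Segment 2: SEQ = 71390, payload = 673 bytes
Segment 3: SEQ = 72063, payload = 940 bytes
Segment 4: SEQ = 73003, payload = 755 bytes
SEQ of segment 4 = 70132 + 1258 + 673 + 940 = 73003

73003


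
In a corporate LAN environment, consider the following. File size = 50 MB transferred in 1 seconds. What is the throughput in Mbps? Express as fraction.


Given: file = 50 MB, time = 1 s
File in Mb = 50 * 8 = 400 Mb
Throughput = 400 / 1 Mbps
Throughput = 400 Mbps

400


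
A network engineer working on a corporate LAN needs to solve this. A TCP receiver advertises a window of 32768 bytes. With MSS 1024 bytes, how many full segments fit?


Given: RWND = 32768 bytes, MSS = 1024 bytes
Full segments = floor(RWND / MSS)
Full segments = floor(32768 / 1024)
Full segments = floor(32.0) = 32

32


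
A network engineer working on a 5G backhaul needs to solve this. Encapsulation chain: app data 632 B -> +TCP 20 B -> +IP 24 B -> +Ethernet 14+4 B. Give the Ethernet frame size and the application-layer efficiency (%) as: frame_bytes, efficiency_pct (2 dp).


TCP segment = 632 + 20 = 652 B
IP packet = 652 + 24 = 676 B
Ethernet frame = 676 + 14 + 4 = 694 B
Efficiency = app / frame = 632 / 694 = 0.910663 = 91.0663% -> 91.07% (2 dp)

694, 91.07


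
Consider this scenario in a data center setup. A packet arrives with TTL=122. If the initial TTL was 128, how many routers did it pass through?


Given: initial TTL = 128, received TTL = 122
Hops = initial TTL - received TTL
Hops = 128 - 122 = 6

6


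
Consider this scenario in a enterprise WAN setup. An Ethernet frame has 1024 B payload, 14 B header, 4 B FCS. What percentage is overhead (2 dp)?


Given: payload = 1024 B, header = 14 B, trailer = 4 B
Overhead bytes = header + trailer = 14 + 4 = 18
Total frame = payload + overhead = 1024 + 18 = 1042
Overhead % = 18 / 1042 * 100 = 1.7274% -> 1.73% (2 dp)

1.73


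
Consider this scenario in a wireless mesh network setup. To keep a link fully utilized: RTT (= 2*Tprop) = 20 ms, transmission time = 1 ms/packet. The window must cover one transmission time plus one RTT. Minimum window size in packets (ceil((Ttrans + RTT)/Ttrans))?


Given: Ttrans = 1 ms, RTT = 20 ms (= 2 * Tprop, Tprop = 10 ms)
Time until first ACK returns = Ttrans + RTT = 1 + 20 = 21 ms
Need W * Ttrans >= Ttrans + RTT  ->  W >= (Ttrans + RTT) / Ttrans
(Ttrans + RTT) / Ttrans = 21 / 1 = 21
W_min = ceil(21) = 21

21


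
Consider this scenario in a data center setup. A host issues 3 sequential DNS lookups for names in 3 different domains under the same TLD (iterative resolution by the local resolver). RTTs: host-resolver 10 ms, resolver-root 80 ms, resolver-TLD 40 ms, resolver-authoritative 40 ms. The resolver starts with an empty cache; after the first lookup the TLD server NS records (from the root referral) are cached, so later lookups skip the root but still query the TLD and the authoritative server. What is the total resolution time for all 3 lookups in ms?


Lookup 1 (cold cache): local + root + TLD + auth = 10 + 80 + 40 + 40 = 170 ms
Lookups 2..3 (TLD NS cached -> skip root; new domain -> still ask TLD and auth): local + TLD + auth = 10 + 40 + 40 = 90 ms each
Remaining 2 lookups: 2 * 90 = 180 ms
Total = 170 + 180 = 350 ms

350


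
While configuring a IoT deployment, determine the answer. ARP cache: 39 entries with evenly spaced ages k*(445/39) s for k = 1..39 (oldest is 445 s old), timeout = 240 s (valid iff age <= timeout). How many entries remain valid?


Ages are k * 445/39 s for k = 1..39 (spacing = 11.4103 s).
Entry k is valid iff k * 445/39 <= 240 iff k <= 39 * 240 / 445 = 21.0337
n_valid = floor(21.0337) = 21
(n_stale = 39 - 21 = 18)

21


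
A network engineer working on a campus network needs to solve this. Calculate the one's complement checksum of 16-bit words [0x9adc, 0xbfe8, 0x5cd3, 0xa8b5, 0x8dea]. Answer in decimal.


Given words: [0x9adc, 0xbfe8, 0x5cd3, 0xa8b5, 0x8dea]
Step 1: Sum all words
Raw sum = 39644 + 49128 + 23763 + 43189 + 36330 = 192054
Step 2: Fold carry: (60982 + 2) = 60984
One's complement = ~60984 & 0xFFFF = 4551

4551


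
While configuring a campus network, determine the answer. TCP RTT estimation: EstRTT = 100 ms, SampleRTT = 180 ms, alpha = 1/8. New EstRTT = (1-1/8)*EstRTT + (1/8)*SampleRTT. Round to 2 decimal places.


Given: EstRTT = 100 ms, SampleRTT = 180 ms, alpha = 1/8
New EstRTT = (1 - alpha) * EstRTT + alpha * SampleRTT
(7/8) * 100 = 87.5
(1/8) * 180 = 22.5
New EstRTT = 87.5 + 22.5 = 110 ms -> 110.00 ms (2 dp)

110.00


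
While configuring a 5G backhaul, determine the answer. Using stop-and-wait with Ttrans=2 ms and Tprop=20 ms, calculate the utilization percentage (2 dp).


Given: Ttrans = 2 ms, Tprop = 20 ms
RTT = 2 * Tprop = 2 * 20 = 40 ms
U = Ttrans / (Ttrans + RTT)
U = 2 / (2 + 40)
U = 2 / 42 = 0.047619
U% = 4.76%

4.76


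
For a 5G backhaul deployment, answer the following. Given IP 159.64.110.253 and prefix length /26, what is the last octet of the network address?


Given: IP = 159.64.110.253, prefix = /26
Subnet mask = 255.255.255.192
Last octet of IP: 253
Last octet of mask: 192
Network last octet = 253 AND 192 = 192

192


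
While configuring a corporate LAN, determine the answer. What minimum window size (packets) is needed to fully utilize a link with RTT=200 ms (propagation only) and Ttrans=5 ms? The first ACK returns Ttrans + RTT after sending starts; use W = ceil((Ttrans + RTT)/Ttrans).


Given: Ttrans = 5 ms, RTT = 200 ms (= 2 * Tprop, Tprop = 100 ms)
Time until first ACK returns = Ttrans + RTT = 5 + 200 = 205 ms
Need W * Ttrans >= Ttrans + RTT  ->  W >= (Ttrans + RTT) / Ttrans
(Ttrans + RTT) / Ttrans = 205 / 5 = 41
W_min = ceil(41) = 41

41


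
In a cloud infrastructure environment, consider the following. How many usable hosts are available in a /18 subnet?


Given: subnet mask /18
Host bits = 32 - 18 = 14
Total addresses = 2^14 = 16384
Usable hosts = 16384 - 2 (network + broadcast) = 16382

16382


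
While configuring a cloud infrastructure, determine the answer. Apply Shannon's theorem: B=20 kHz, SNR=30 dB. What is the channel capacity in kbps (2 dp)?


Given: B = 20 kHz, SNR = 30 dB
SNR linear = 10^(30/10) = 1000
1 + SNR = 1001
log2(1001) = 9.9672262588
C = 20 * 1000 * 9.9672262588 = 199344.5252 bps
C = 199.344525 kbps -> 199.34 kbps (2 dp)

199.34


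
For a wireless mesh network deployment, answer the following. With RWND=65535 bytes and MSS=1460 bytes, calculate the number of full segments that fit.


Given: RWND = 65535 bytes, MSS = 1460 bytes
Full segments = floor(RWND / MSS)
Full segments = floor(65535 / 1460)
Full segments = floor(44.887) = 44

44


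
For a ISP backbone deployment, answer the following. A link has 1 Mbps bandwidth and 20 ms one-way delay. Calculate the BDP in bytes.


Given: bandwidth = 1 Mbps, delay = 20 ms
BDP in bits = 1 * 10^6 * 20 / 1000
BDP in bits = 20000
BDP in bytes = 20000 / 8 = 2500

2500


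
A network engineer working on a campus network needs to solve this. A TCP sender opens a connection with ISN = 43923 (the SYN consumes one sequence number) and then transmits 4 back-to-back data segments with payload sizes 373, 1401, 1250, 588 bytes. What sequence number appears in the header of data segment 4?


The SYN occupies sequence number ISN = 43923, so the first data byte is ISN + 1 = 43924.
SEQ of data segment i = (ISN + 1) + sum of payload sizes of segments 1..i-1.
Segment 1: SEQ = 43924, payload = 373 bytes
Segment 2: SEQ = 44297, payload = 1401 bytes
Segment 3: SEQ = 45698, payload = 1250 bytes
Segment 4: SEQ = 46948, payload = 588 bytes
SEQ of segment 4 = 43924 + 373 + 1401 + 1250 = 46948

46948


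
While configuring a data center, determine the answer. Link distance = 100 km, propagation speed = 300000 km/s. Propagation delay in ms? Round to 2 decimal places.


Given: distance = 100 km, speed = 300000 km/s
Delay = distance / speed = 100 / 300000 seconds
Delay in ms = 100 * 1000 / 300000
Delay = 0.3333 ms
Rounded to 2 dp = 0.33 ms

0.33


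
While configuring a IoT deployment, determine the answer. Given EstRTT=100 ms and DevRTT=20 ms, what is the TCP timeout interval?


Given: EstRTT = 100 ms, DevRTT = 20 ms
Timeout = EstRTT + 4 * DevRTT
4 * DevRTT = 4 * 20 = 80
Timeout = 100 + 80 = 180 ms

180


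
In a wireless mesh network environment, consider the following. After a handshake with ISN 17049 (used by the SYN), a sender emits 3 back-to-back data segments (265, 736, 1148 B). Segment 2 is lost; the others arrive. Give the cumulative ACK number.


SYN uses sequence number 17049; first data byte = ISN + 1 = 17050.
Segment 1: SEQ = 17050, len = 265 B, covers [17050, 17314]
Segment 2: SEQ = 17315, len = 736 B, covers [17315, 18050] [LOST]
Segment 3: SEQ = 18051, len = 1148 B, covers [18051, 19198]
In-order data received: bytes [17050, 17314] (segments 1..1).
Segment 2 missing -> gap begins at byte 17315; later segments buffered out of order.
Cumulative ACK = next expected in-order byte = 17050 + 265 = 17315

17315


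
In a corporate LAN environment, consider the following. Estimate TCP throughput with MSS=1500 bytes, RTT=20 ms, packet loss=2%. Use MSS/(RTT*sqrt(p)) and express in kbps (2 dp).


Given: MSS = 1500 bytes, RTT = 20 ms, loss = 2%
RTT in seconds = 20 / 1000 = 0.02
Loss rate = 2% = 0.02
sqrt(loss) = sqrt(0.02) = 0.141421356237
Throughput (bytes/s) = 1500 / (0.02 * 0.141421356237) = 530330.0859
Throughput (kbps) = 530330.0859 * 8 / 1000 = 4242.640687 -> 4242.64 kbps (2 dp)

4242.64


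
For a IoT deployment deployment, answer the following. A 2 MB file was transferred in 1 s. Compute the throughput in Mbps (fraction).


Given: file = 2 MB, time = 1 s
File in Mb = 2 * 8 = 16 Mb
Throughput = 16 / 1 Mbps
Throughput = 16 Mbps

16


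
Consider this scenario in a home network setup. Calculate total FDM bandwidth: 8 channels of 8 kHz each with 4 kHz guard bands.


Given: 8 channels, 8 kHz each, guard = 4 kHz
Channel bandwidth = 8 * 8 = 64 kHz
Guard bands = 7 gaps * 4 kHz = 28 kHz
Total = 64 + 28 = 92 kHz

92


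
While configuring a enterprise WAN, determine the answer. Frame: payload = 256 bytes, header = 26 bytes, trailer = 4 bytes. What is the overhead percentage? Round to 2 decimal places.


Given: payload = 256 B, header = 26 B, trailer = 4 B
Overhead bytes = header + trailer = 26 + 4 = 30
Total frame = payload + overhead = 256 + 30 = 286
Overhead % = 30 / 286 * 100 = 10.4895% -> 10.49% (2 dp)

10.49


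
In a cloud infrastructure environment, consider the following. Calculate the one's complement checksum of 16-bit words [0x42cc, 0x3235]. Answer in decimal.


Given words: [0x42cc, 0x3235]
Step 1: Sum all words
Raw sum = 17100 + 12853 = 29953
One's complement = ~29953 & 0xFFFF = 35582

35582


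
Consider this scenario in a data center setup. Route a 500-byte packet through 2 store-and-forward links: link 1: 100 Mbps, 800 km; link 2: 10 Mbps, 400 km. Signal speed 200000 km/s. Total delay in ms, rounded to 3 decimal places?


Packet = 500 bytes = 4000 bits. Store-and-forward: sum (t_trans + t_prop) per link.
Link 1: t_trans = 4000/(100*10^6) s = 0.0400 ms; t_prop = 800/200000 s = 4.0000 ms; subtotal = 4.0400 ms
Link 2: t_trans = 4000/(10*10^6) s = 0.4000 ms; t_prop = 400/200000 s = 2.0000 ms; subtotal = 2.4000 ms
End-to-end = 4.0400 + 2.4000 = 6.4400 ms -> 6.440 ms (3 dp)

6.440


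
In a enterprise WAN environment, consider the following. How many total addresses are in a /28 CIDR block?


Given: CIDR prefix /28
Host bits = 32 - 28 = 4
Total addresses = 2^4 = 16

16


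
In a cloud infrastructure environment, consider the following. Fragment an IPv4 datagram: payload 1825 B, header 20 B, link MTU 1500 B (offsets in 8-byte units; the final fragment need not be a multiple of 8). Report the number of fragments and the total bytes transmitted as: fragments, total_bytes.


Max data per non-final fragment = floor((MTU - header)/8)*8 = floor((1500 - 20)/8)*8 = floor(1480/8)*8 = 1480 B
Final fragment needs no 8-byte alignment: it can carry up to MTU - header = 1480 B
Non-final fragments needed = ceil((payload - 1480) / 1480) = ceil(345/1480) = ceil(0.2331) = 1
Number of fragments = 1 + 1 = 2
Fragment sizes (data): 1 * 1480 B + 345 B (last, 345 <= 1480 OK)
Total bytes sent = payload + n_frags * header = 1825 + 2*20 = 1825 + 40 = 1865 B

2, 1865


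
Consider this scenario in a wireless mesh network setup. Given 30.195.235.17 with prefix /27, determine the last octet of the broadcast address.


Given: IP = 30.195.235.17, prefix = /27
Host bits = 32 - 27 = 5
Network last octet = 17 AND mask = 0
Host part size = 2^5 - 1 = 31
Broadcast last octet = 0 OR 31 = 31

31


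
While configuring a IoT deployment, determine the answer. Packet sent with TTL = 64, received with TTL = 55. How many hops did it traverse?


Given: initial TTL = 64, received TTL = 55
Hops = initial TTL - received TTL
Hops = 64 - 55 = 9

9


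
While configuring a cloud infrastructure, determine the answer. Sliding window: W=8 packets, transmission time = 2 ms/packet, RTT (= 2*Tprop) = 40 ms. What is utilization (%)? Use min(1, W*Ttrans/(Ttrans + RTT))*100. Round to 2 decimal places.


Given: W = 8, Ttrans = 2 ms, RTT = 40 ms (= 2 * Tprop, Tprop = 20 ms)
Cycle time = Ttrans + RTT = 2 + 40 = 42 ms (first packet sent until its ACK returns)
W * Ttrans = 8 * 2 = 16 ms of sending per cycle
W * Ttrans / (Ttrans + RTT) = 16 / 42 = 0.380952
U = min(1, 0.380952) = 0.380952
U% = 38.10%

38.10


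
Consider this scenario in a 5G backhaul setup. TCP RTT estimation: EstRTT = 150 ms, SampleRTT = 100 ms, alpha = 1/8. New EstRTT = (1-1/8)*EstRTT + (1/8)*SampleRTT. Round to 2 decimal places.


Given: EstRTT = 150 ms, SampleRTT = 100 ms, alpha = 1/8
New EstRTT = (1 - alpha) * EstRTT + alpha * SampleRTT
(7/8) * 150 = 131.25
(1/8) * 100 = 12.5
New EstRTT = 131.25 + 12.5 = 143.75 ms -> 143.75 ms (2 dp)

143.75


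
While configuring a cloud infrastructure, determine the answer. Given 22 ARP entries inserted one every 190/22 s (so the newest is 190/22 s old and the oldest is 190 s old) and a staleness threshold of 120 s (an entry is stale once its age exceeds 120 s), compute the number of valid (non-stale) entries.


Ages are k * 190/22 s for k = 1..22 (spacing = 8.6364 s).
Entry k is valid iff k * 190/22 <= 120 iff k <= 22 * 120 / 190 = 13.8947
n_valid = floor(13.8947) = 13
(n_stale = 22 - 13 = 9)

13


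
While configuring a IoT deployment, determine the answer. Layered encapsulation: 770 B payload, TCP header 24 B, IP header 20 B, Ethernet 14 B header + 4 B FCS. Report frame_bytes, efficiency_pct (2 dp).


TCP segment = 770 + 24 = 794 B
IP packet = 794 + 20 = 814 B
Ethernet frame = 814 + 14 + 4 = 832 B
Efficiency = app / frame = 770 / 832 = 0.925481 = 92.5481% -> 92.55% (2 dp)

832, 92.55


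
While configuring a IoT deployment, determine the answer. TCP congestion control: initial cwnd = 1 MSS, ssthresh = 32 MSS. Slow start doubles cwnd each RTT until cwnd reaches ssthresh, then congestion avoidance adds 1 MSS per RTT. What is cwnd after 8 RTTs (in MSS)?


RTT 0: cwnd = 1 MSS (initial)
RTT 1: cwnd = 2 MSS (slow start, doubled)
RTT 2: cwnd = 4 MSS (slow start, doubled)
RTT 3: cwnd = 8 MSS (slow start, doubled)
RTT 4: cwnd = 16 MSS (slow start, doubled)
RTT 5: cwnd = 32 MSS (slow start, doubled)
RTT 6: cwnd = 33 MSS (congestion avoidance, +1)
RTT 7: cwnd = 34 MSS (congestion avoidance, +1)
RTT 8: cwnd = 35 MSS (congestion avoidance, +1)

35


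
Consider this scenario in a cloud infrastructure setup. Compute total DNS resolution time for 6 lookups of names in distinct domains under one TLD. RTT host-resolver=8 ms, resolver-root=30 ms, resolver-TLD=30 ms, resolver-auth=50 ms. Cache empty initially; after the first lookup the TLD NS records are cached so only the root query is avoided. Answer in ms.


Lookup 1 (cold cache): local + root + TLD + auth = 8 + 30 + 30 + 50 = 118 ms
Lookups 2..6 (TLD NS cached -> skip root; new domain -> still ask TLD and auth): local + TLD + auth = 8 + 30 + 50 = 88 ms each
Remaining 5 lookups: 5 * 88 = 440 ms
Total = 118 + 440 = 558 ms

558


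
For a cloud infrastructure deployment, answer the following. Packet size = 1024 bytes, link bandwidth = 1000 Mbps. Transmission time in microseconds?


Given: packet = 1024 bytes, bandwidth = 1000 Mbps
Packet in bits = 1024 * 8 = 8192 bits
Bandwidth = 1000 * 10^6 = 1000000000 bps
Time = 8192 / 1000000000 seconds
Time in us = 8192 * 10^6 / 1000000000 = 8.192

8.192


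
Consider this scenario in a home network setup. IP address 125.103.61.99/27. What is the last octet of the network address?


Given: IP = 125.103.61.99, prefix = /27
Subnet mask = 255.255.255.224
Last octet of IP: 99
Last octet of mask: 224
Network last octet = 99 AND 224 = 96

96


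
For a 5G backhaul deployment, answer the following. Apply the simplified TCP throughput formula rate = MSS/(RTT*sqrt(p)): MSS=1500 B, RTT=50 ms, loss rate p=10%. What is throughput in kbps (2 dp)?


Given: MSS = 1500 bytes, RTT = 50 ms, loss = 10%
RTT in seconds = 50 / 1000 = 0.05
Loss rate = 10% = 0.1
sqrt(loss) = sqrt(0.1) = 0.316227766017
Throughput (bytes/s) = 1500 / (0.05 * 0.316227766017) = 94868.3298
Throughput (kbps) = 94868.3298 * 8 / 1000 = 758.946638 -> 758.95 kbps (2 dp)

758.95


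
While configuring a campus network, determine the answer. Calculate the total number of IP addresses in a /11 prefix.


Given: CIDR prefix /11
Host bits = 32 - 11 = 21
Total addresses = 2^21 = 2097152

2097152


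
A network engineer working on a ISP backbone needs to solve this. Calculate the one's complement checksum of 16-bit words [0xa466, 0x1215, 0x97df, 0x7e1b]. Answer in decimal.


Given words: [0xa466, 0x1215, 0x97df, 0x7e1b]
Step 1: Sum all words
Raw sum = 42086 + 4629 + 38879 + 32283 = 117877
Step 2: Fold carry: (52341 + 1) = 52342
One's complement = ~52342 & 0xFFFF = 13193

13193


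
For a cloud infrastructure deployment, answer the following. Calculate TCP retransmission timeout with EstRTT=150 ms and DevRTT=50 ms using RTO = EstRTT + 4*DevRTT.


Given: EstRTT = 150 ms, DevRTT = 50 ms
Timeout = EstRTT + 4 * DevRTT
4 * DevRTT = 4 * 50 = 200
Timeout = 150 + 200 = 350 ms

350


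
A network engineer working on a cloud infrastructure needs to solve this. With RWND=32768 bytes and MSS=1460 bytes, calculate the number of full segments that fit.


Given: RWND = 32768 bytes, MSS = 1460 bytes
Full segments = floor(RWND / MSS)
Full segments = floor(32768 / 1460)
Full segments = floor(22.4438) = 22

22


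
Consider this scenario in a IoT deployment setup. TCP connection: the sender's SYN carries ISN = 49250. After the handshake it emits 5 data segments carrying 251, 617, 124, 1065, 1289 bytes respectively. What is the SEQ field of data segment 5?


The SYN occupies sequence number ISN = 49250, so the first data byte is ISN + 1 = 49251.
SEQ of data segment i = (ISN + 1) + sum of payload sizes of segments 1..i-1.
Segment 1: SEQ = 49251, payload = 251 bytes
Segment 2: SEQ = 49502, payload = 617 bytes
Segment 3: SEQ = 50119, payload = 124 bytes
Segment 4: SEQ = 50243, payload = 1065 bytes
Segment 5: SEQ = 51308, payload = 1289 bytes
SEQ of segment 5 = 49251 + 251 + 617 + 124 + 1065 = 51308

51308


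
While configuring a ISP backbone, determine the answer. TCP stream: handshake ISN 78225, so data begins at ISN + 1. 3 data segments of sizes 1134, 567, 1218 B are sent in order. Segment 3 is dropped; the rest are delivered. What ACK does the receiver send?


SYN uses sequence number 78225; first data byte = ISN + 1 = 78226.
Segment 1: SEQ = 78226, len = 1134 B, covers [78226, 79359]
Segment 2: SEQ = 79360, len = 567 B, covers [79360, 79926]
Segment 3: SEQ = 79927, len = 1218 B, covers [79927, 81144] [LOST]
In-order data received: bytes [78226, 79926] (segments 1..2).
Segment 3 missing -> gap begins at byte 79927.
Cumulative ACK = next expected in-order byte = 78226 + 1134 + 567 = 79927

79927


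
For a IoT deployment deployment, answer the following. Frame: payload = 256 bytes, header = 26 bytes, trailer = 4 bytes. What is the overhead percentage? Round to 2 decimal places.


Given: payload = 256 B, header = 26 B, trailer = 4 B
Overhead bytes = header + trailer = 26 + 4 = 30
Total frame = payload + overhead = 256 + 30 = 286
Overhead % = 30 / 286 * 100 = 10.4895% -> 10.49% (2 dp)

10.49


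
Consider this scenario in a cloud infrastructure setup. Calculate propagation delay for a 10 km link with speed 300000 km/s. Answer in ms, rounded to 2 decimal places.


Given: distance = 10 km, speed = 300000 km/s
Delay = distance / speed = 10 / 300000 seconds
Delay in ms = 10 * 1000 / 300000
Delay = 0.0333 ms
Rounded to 2 dp = 0.03 ms

0.03


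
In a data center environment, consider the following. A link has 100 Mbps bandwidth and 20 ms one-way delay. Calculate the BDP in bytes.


Given: bandwidth = 100 Mbps, delay = 20 ms
BDP in bits = 100 * 10^6 * 20 / 1000
BDP in bits = 2000000
BDP in bytes = 2000000 / 8 = 250000

250000


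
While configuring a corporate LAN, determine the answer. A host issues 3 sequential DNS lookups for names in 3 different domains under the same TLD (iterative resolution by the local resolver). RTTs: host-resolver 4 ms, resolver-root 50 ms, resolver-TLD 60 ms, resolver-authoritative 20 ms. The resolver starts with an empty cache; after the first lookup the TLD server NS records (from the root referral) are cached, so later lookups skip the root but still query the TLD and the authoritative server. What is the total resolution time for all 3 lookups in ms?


Lookup 1 (cold cache): local + root + TLD + auth = 4 + 50 + 60 + 20 = 134 ms
Lookups 2..3 (TLD NS cached -> skip root; new domain -> still ask TLD and auth): local + TLD + auth = 4 + 60 + 20 = 84 ms each
Remaining 2 lookups: 2 * 84 = 168 ms
Total = 134 + 168 = 302 ms

302


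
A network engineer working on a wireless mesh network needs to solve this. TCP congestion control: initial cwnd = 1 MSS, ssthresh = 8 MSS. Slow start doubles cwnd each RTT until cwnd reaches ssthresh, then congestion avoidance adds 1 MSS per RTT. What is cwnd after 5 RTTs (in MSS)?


RTT 0: cwnd = 1 MSS (initial)
RTT 1: cwnd = 2 MSS (slow start, doubled)
RTT 2: cwnd = 4 MSS (slow start, doubled)
RTT 3: cwnd = 8 MSS (slow start, doubled)
RTT 4: cwnd = 9 MSS (congestion avoidance, +1)
RTT 5: cwnd = 10 MSS (congestion avoidance, +1)

10


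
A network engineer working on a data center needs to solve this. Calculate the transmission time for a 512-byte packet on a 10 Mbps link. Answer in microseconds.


Given: packet = 512 bytes, bandwidth = 10 Mbps
Packet in bits = 512 * 8 = 4096 bits
Bandwidth = 10 * 10^6 = 10000000 bps
Time = 4096 / 10000000 seconds
Time in us = 4096 * 10^6 / 10000000 = 409.6

409.6


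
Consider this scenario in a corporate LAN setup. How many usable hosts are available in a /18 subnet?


Given: subnet mask /18
Host bits = 32 - 18 = 14
Total addresses = 2^14 = 16384
Usable hosts = 16384 - 2 (network + broadcast) = 16382

16382


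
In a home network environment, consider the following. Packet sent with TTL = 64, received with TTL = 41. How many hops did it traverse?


Given: initial TTL = 64, received TTL = 41
Hops = initial TTL - received TTL
Hops = 64 - 41 = 23

23


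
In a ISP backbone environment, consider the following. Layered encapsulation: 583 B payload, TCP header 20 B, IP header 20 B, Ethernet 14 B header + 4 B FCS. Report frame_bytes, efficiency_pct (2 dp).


TCP segment = 583 + 20 = 603 B
IP packet = 603 + 20 = 623 B
Ethernet frame = 623 + 14 + 4 = 641 B
Efficiency = app / frame = 583 / 641 = 0.909516 = 90.9516% -> 90.95% (2 dp)

641, 90.95


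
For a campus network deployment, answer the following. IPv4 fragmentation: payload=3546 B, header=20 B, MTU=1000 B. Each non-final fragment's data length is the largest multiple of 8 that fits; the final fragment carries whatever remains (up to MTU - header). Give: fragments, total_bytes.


Max data per non-final fragment = floor((MTU - header)/8)*8 = floor((1000 - 20)/8)*8 = floor(980/8)*8 = 976 B
Final fragment needs no 8-byte alignment: it can carry up to MTU - header = 980 B
Non-final fragments needed = ceil((payload - 980) / 976) = ceil(2566/976) = ceil(2.6291) = 3
Number of fragments = 3 + 1 = 4
Fragment sizes (data): 3 * 976 B + 618 B (last, 618 <= 980 OK)
Total bytes sent = payload + n_frags * header = 3546 + 4*20 = 3546 + 80 = 3626 B

4, 3626


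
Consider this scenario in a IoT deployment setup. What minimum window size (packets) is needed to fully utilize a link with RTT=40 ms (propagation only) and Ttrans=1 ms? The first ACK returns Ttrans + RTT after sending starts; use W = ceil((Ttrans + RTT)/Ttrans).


Given: Ttrans = 1 ms, RTT = 40 ms (= 2 * Tprop, Tprop = 20 ms)
Time until first ACK returns = Ttrans + RTT = 1 + 40 = 41 ms
Need W * Ttrans >= Ttrans + RTT  ->  W >= (Ttrans + RTT) / Ttrans
(Ttrans + RTT) / Ttrans = 41 / 1 = 41
W_min = ceil(41) = 41

41


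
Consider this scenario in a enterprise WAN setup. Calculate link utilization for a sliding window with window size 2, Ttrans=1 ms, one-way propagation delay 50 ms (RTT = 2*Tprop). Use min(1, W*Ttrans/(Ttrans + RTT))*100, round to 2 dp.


Given: W = 2, Ttrans = 1 ms, RTT = 100 ms (= 2 * Tprop, Tprop = 50 ms)
Cycle time = Ttrans + RTT = 1 + 100 = 101 ms (first packet sent until its ACK returns)
W * Ttrans = 2 * 1 = 2 ms of sending per cycle
W * Ttrans / (Ttrans + RTT) = 2 / 101 = 0.019802
U = min(1, 0.019802) = 0.019802
U% = 1.98%

1.98


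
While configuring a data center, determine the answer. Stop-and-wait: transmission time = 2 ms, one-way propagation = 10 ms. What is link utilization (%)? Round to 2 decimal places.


Given: Ttrans = 2 ms, Tprop = 10 ms
RTT = 2 * Tprop = 2 * 10 = 20 ms
U = Ttrans / (Ttrans + RTT)
U = 2 / (2 + 20)
U = 2 / 22 = 0.090909
U% = 9.09%

9.09


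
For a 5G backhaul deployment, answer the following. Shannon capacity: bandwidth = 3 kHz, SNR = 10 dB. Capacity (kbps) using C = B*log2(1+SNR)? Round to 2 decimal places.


Given: B = 3 kHz, SNR = 10 dB
SNR linear = 10^(10/10) = 10
1 + SNR = 11
log2(11) = 3.4594316186
C = 3 * 1000 * 3.4594316186 = 10378.2949 bps
C = 10.378295 kbps -> 10.38 kbps (2 dp)

10.38


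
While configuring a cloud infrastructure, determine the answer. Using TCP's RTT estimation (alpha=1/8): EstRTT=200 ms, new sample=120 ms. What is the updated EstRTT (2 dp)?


Given: EstRTT = 200 ms, SampleRTT = 120 ms, alpha = 1/8
New EstRTT = (1 - alpha) * EstRTT + alpha * SampleRTT
(7/8) * 200 = 175
(1/8) * 120 = 15
New EstRTT = 175 + 15 = 190 ms -> 190.00 ms (2 dp)

190.00


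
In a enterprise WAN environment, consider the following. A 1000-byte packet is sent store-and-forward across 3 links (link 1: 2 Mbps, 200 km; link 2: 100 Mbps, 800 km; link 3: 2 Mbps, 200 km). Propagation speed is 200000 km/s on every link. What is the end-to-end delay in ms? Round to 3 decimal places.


Packet = 1000 bytes = 8000 bits. Store-and-forward: sum (t_trans + t_prop) per link.
Link 1: t_trans = 8000/(2*10^6) s = 4.0000 ms; t_prop = 200/200000 s = 1.0000 ms; subtotal = 5.0000 ms
Link 2: t_trans = 8000/(100*10^6) s = 0.0800 ms; t_prop = 800/200000 s = 4.0000 ms; subtotal = 4.0800 ms
Link 3: t_trans = 8000/(2*10^6) s = 4.0000 ms; t_prop = 200/200000 s = 1.0000 ms; subtotal = 5.0000 ms
End-to-end = 5.0000 + 4.0800 + 5.0000 = 14.0800 ms -> 14.080 ms (3 dp)

14.080


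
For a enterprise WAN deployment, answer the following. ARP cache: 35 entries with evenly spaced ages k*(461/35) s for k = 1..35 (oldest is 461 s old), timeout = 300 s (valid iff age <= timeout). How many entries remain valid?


Ages are k * 461/35 s for k = 1..35 (spacing = 13.1714 s).
Entry k is valid iff k * 461/35 <= 300 iff k <= 35 * 300 / 461 = 22.7766
n_valid = floor(22.7766) = 22
(n_stale = 35 - 22 = 13)

22


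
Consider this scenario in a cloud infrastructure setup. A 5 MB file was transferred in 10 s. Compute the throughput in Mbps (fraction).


Given: file = 5 MB, time = 10 s
File in Mb = 5 * 8 = 40 Mb
Throughput = 40 / 10 Mbps
Throughput = 4 Mbps

4


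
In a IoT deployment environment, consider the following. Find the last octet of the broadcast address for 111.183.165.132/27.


Given: IP = 111.183.165.132, prefix = /27
Host bits = 32 - 27 = 5
Network last octet = 132 AND mask = 128
Host part size = 2^5 - 1 = 31
Broadcast last octet = 128 OR 31 = 159

159


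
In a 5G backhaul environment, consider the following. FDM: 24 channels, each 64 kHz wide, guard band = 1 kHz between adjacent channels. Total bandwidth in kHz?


Given: 24 channels, 64 kHz each, guard = 1 kHz
Channel bandwidth = 24 * 64 = 1536 kHz
Guard bands = 23 gaps * 1 kHz = 23 kHz
Total = 1536 + 23 = 1559 kHz

1559


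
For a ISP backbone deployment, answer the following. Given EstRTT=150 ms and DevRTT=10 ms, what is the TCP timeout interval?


Given: EstRTT = 150 ms, DevRTT = 10 ms
Timeout = EstRTT + 4 * DevRTT
4 * DevRTT = 4 * 10 = 40
Timeout = 150 + 40 = 190 ms

190


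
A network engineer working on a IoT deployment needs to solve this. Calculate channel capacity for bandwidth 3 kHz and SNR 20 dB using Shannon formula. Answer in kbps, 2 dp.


Given: B = 3 kHz, SNR = 20 dB
SNR linear = 10^(20/10) = 100
1 + SNR = 101
log2(101) = 6.6582114828
C = 3 * 1000 * 6.6582114828 = 19974.6344 bps
C = 19.974634 kbps -> 19.97 kbps (2 dp)

19.97


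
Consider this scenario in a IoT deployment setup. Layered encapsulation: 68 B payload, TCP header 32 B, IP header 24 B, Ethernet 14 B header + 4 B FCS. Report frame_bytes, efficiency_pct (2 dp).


TCP segment = 68 + 32 = 100 B
IP packet = 100 + 24 = 124 B
Ethernet frame = 124 + 14 + 4 = 142 B
Efficiency = app / frame = 68 / 142 = 0.478873 = 47.8873% -> 47.89% (2 dp)

142, 47.89


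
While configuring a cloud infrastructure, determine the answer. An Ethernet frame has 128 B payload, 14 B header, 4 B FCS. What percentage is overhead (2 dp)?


Given: payload = 128 B, header = 14 B, trailer = 4 B
Overhead bytes = header + trailer = 14 + 4 = 18
Total frame = payload + overhead = 128 + 18 = 146
Overhead % = 18 / 146 * 100 = 12.3288% -> 12.33% (2 dp)

12.33


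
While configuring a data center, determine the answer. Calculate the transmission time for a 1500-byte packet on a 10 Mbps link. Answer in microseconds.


Given: packet = 1500 bytes, bandwidth = 10 Mbps
Packet in bits = 1500 * 8 = 12000 bits
Bandwidth = 10 * 10^6 = 10000000 bps
Time = 12000 / 10000000 seconds
Time in us = 12000 * 10^6 / 10000000 = 1200

1200


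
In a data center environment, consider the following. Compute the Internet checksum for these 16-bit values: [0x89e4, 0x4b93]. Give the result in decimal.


Given words: [0x89e4, 0x4b93]
Step 1: Sum all words
Raw sum = 35300 + 19347 = 54647
One's complement = ~54647 & 0xFFFF = 10888

10888


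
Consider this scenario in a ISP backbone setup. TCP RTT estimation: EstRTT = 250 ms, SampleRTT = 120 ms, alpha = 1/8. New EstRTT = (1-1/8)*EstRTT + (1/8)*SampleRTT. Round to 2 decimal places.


Given: EstRTT = 250 ms, SampleRTT = 120 ms, alpha = 1/8
New EstRTT = (1 - alpha) * EstRTT + alpha * SampleRTT
(7/8) * 250 = 218.75
(1/8) * 120 = 15
New EstRTT = 218.75 + 15 = 233.75 ms -> 233.75 ms (2 dp)

233.75


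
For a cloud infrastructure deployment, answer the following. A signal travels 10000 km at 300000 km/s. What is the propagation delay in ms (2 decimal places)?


Given: distance = 10000 km, speed = 300000 km/s
Delay = distance / speed = 10000 / 300000 seconds
Delay in ms = 10000 * 1000 / 300000
Delay = 33.3333 ms
Rounded to 2 dp = 33.33 ms

33.33


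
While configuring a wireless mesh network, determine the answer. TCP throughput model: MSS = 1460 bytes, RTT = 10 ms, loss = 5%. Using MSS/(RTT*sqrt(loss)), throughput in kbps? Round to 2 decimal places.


Given: MSS = 1460 bytes, RTT = 10 ms, loss = 5%
RTT in seconds = 10 / 1000 = 0.01
Loss rate = 5% = 0.05
sqrt(loss) = sqrt(0.05) = 0.223606797750
Throughput (bytes/s) = 1460 / (0.01 * 0.223606797750) = 652931.8494
Throughput (kbps) = 652931.8494 * 8 / 1000 = 5223.454795 -> 5223.45 kbps (2 dp)

5223.45


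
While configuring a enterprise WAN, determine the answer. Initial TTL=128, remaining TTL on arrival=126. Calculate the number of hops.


Given: initial TTL = 128, received TTL = 126
Hops = initial TTL - received TTL
Hops = 128 - 126 = 2

2


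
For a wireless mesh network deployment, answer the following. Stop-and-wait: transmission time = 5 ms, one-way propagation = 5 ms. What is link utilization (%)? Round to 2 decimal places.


Given: Ttrans = 5 ms, Tprop = 5 ms
RTT = 2 * Tprop = 2 * 5 = 10 ms
U = Ttrans / (Ttrans + RTT)
U = 5 / (5 + 10)
U = 5 / 15 = 0.333333
U% = 33.33%

33.33


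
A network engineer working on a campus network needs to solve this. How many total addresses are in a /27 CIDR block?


Given: CIDR prefix /27
Host bits = 32 - 27 = 5
Total addresses = 2^5 = 32

32


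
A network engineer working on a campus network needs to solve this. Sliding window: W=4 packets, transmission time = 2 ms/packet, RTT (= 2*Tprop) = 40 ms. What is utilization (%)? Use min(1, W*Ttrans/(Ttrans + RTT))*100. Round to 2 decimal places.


Given: W = 4, Ttrans = 2 ms, RTT = 40 ms (= 2 * Tprop, Tprop = 20 ms)
Cycle time = Ttrans + RTT = 2 + 40 = 42 ms (first packet sent until its ACK returns)
W * Ttrans = 4 * 2 = 8 ms of sending per cycle
W * Ttrans / (Ttrans + RTT) = 8 / 42 = 0.190476
U = min(1, 0.190476) = 0.190476
U% = 19.05%

19.05


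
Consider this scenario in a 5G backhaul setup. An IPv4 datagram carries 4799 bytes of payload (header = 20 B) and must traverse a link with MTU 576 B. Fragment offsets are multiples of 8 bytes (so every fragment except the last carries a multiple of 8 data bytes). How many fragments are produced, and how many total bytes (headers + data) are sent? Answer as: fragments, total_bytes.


Max data per non-final fragment = floor((MTU - header)/8)*8 = floor((576 - 20)/8)*8 = floor(556/8)*8 = 552 B
Final fragment needs no 8-byte alignment: it can carry up to MTU - header = 556 B
Non-final fragments needed = ceil((payload - 556) / 552) = ceil(4243/552) = ceil(7.6866) = 8
Number of fragments = 8 + 1 = 9
Fragment sizes (data): 8 * 552 B + 383 B (last, 383 <= 556 OK)
Total bytes sent = payload + n_frags * header = 4799 + 9*20 = 4799 + 180 = 4979 B

9, 4979


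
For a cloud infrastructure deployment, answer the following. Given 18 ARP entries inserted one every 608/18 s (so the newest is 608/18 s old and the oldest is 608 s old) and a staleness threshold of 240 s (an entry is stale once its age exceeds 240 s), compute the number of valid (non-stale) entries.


Ages are k * 608/18 s for k = 1..18 (spacing = 33.7778 s).
Entry k is valid iff k * 608/18 <= 240 iff k <= 18 * 240 / 608 = 7.1053
n_valid = floor(7.1053) = 7
(n_stale = 18 - 7 = 11)

7


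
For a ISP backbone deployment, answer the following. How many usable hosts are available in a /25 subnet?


Given: subnet mask /25
Host bits = 32 - 25 = 7
Total addresses = 2^7 = 128
Usable hosts = 128 - 2 (network + broadcast) = 126

126


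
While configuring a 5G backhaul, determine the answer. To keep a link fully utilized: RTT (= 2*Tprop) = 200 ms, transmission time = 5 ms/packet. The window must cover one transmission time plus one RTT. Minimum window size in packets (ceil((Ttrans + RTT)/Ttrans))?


Given: Ttrans = 5 ms, RTT = 200 ms (= 2 * Tprop, Tprop = 100 ms)
Time until first ACK returns = Ttrans + RTT = 5 + 200 = 205 ms
Need W * Ttrans >= Ttrans + RTT  ->  W >= (Ttrans + RTT) / Ttrans
(Ttrans + RTT) / Ttrans = 205 / 5 = 41
W_min = ceil(41) = 41

41


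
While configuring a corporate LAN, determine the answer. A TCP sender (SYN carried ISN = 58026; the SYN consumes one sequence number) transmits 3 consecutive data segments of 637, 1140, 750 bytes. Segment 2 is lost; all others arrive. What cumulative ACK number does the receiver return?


SYN uses sequence number 58026; first data byte = ISN + 1 = 58027.
Segment 1: SEQ = 58027, len = 637 B, covers [58027, 58663]
Segment 2: SEQ = 58664, len = 1140 B, covers [58664, 59803] [LOST]
Segment 3: SEQ = 59804, len = 750 B, covers [59804, 60553]
In-order data received: bytes [58027, 58663] (segments 1..1).
Segment 2 missing -> gap begins at byte 58664; later segments buffered out of order.
Cumulative ACK = next expected in-order byte = 58027 + 637 = 58664

58664


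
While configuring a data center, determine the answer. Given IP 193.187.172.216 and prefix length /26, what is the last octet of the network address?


Given: IP = 193.187.172.216, prefix = /26
Subnet mask = 255.255.255.192
Last octet of IP: 216
Last octet of mask: 192
Network last octet = 216 AND 192 = 192

192


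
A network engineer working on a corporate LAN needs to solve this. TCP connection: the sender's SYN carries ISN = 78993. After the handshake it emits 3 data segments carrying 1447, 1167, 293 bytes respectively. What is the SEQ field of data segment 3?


The SYN occupies sequence number ISN = 78993, so the first data byte is ISN + 1 = 78994.
SEQ of data segment i = (ISN + 1) + sum of payload sizes of segments 1..i-1.
Segment 1: SEQ = 78994, payload = 1447 bytes
Segment 2: SEQ = 80441, payload = 1167 bytes
Segment 3: SEQ = 81608, payload = 293 bytes
SEQ of segment 3 = 78994 + 1447 + 1167 = 81608

81608


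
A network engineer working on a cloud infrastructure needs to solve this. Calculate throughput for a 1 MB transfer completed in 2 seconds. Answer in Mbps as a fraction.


Given: file = 1 MB, time = 2 s
File in Mb = 1 * 8 = 8 Mb
Throughput = 8 / 2 Mbps
Throughput = 4 Mbps

4


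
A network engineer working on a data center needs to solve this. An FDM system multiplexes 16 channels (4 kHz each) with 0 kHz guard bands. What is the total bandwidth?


Given: 16 channels, 4 kHz each, guard = 0 kHz
Channel bandwidth = 16 * 4 = 64 kHz
Guard bands = 15 gaps * 0 kHz = 0 kHz
Total = 64 + 0 = 64 kHz

64


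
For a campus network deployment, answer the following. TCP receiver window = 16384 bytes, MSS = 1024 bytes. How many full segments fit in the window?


Given: RWND = 16384 bytes, MSS = 1024 bytes
Full segments = floor(RWND / MSS)
Full segments = floor(16384 / 1024)
Full segments = floor(16.0) = 16

16


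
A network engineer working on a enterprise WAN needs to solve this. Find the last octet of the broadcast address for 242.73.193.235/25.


Given: IP = 242.73.193.235, prefix = /25
Host bits = 32 - 25 = 7
Network last octet = 235 AND mask = 128
Host part size = 2^7 - 1 = 127
Broadcast last octet = 128 OR 127 = 255

255


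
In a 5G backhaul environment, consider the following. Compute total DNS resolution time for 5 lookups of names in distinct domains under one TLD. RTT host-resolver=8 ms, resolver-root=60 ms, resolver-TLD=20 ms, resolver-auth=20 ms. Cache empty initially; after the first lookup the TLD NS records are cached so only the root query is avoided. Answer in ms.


Lookup 1 (cold cache): local + root + TLD + auth = 8 + 60 + 20 + 20 = 108 ms
Lookups 2..5 (TLD NS cached -> skip root; new domain -> still ask TLD and auth): local + TLD + auth = 8 + 20 + 20 = 48 ms each
Remaining 4 lookups: 4 * 48 = 192 ms
Total = 108 + 192 = 300 ms

300
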